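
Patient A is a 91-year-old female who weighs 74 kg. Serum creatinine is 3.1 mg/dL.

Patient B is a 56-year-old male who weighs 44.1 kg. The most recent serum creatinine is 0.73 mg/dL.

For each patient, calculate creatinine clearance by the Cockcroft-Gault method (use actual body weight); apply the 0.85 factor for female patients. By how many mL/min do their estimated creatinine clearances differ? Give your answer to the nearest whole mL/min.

57 mL/min

Patient A: CrCl = (140 − 91) × 74 / (72 × 3.1) × 0.85 = 3626.0 / 223.20 × 0.85 ≈ 13.8 mL/min
Patient B: CrCl = (140 − 56) × 44.1 / (72 × 0.73) = 3704.4 / 52.56 ≈ 70.5 mL/min
|13.8 − 70.5| = 56.7 mL/min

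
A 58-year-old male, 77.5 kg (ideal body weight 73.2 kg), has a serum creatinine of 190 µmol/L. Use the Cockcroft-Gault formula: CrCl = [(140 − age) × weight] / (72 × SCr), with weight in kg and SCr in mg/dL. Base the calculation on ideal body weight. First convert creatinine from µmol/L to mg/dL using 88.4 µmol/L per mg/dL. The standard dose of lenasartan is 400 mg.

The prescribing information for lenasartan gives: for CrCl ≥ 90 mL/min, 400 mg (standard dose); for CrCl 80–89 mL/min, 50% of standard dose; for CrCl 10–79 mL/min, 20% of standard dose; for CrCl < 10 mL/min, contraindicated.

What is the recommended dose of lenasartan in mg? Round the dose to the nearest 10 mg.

SCr = 190 / 88.4 = 2.149 mg/dL
CrCl = (140 − 58) × 73.2 / (72 × 2.149) = 6002.4 / 154.73 ≈ 38.8 mL/min
CrCl ≈ 39 mL/min → bracket 10–79 mL/min.
20% of 400 mg = 80 mg

80 mg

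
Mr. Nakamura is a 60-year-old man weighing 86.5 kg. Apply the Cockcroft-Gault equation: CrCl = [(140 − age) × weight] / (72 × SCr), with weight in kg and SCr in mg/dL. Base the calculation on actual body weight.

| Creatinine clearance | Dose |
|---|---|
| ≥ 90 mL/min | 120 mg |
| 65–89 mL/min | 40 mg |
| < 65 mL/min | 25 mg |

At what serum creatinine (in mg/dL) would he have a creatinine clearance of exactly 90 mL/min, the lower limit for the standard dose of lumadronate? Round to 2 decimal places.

1.07 mg/dL

Standard dose requires CrCl ≥ 90 mL/min.
Set (140 − 60) × 86.5 / (72 × SCr) = 90
SCr = (140 − 60) × 86.5 / (72 × 90) = 1.068 mg/dL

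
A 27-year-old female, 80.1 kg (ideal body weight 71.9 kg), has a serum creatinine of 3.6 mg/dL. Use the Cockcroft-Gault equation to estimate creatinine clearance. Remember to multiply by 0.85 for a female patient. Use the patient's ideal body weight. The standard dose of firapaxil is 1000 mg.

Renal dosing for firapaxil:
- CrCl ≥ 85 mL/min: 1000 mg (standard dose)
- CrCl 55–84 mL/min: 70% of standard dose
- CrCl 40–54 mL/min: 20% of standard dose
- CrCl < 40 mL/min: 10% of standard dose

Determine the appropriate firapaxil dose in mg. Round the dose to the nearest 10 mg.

100 mg

CrCl = (140 − 27) × 71.9 / (72 × 3.6) × 0.85 = 8124.7 / 259.20 × 0.85 ≈ 26.6 mL/min
CrCl ≈ 27 mL/min → bracket < 40 mL/min.
10% of 1000 mg = 100 mg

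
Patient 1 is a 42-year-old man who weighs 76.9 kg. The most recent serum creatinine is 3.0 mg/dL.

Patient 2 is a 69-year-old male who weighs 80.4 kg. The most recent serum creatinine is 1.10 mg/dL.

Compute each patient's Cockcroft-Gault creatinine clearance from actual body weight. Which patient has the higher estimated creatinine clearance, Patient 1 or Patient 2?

Patient 2

Patient 1: CrCl = (140 − 42) × 76.9 / (72 × 3) = 7536.2 / 216.00 ≈ 34.9 mL/min
Patient 2: CrCl = (140 − 69) × 80.4 / (72 × 1.1) = 5708.4 / 79.20 ≈ 72.1 mL/min
34.9 vs 72.1 mL/min → Patient 2 is higher.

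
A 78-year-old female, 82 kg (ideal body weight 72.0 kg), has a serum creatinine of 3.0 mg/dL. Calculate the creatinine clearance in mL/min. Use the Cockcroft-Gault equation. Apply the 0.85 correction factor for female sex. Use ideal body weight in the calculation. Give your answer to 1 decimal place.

17.6 mL/min

CrCl = (140 − 78) × 72 / (72 × 3) × 0.85 = 4464.0 / 216.00 × 0.85 ≈ 17.6 mL/min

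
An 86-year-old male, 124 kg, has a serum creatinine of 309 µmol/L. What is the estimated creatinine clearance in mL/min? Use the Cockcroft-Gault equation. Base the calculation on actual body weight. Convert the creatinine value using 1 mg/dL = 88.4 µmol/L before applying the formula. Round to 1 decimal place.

26.6 mL/min

SCr = 309 / 88.4 = 3.495 mg/dL
CrCl = (140 − 86) × 124 / (72 × 3.495) = 6696.0 / 251.64 ≈ 26.6 mL/min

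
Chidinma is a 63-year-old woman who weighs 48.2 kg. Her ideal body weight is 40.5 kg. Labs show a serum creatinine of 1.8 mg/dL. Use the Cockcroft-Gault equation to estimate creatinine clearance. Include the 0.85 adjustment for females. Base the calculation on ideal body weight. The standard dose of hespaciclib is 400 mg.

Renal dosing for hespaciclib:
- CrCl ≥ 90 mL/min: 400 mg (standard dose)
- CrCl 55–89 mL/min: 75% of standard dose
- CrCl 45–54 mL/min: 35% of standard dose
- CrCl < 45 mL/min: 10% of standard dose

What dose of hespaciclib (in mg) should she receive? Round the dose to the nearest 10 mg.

40 mg

CrCl = (140 − 63) × 40.5 / (72 × 1.8) × 0.85 = 3118.5 / 129.60 × 0.85 ≈ 20.5 mL/min
CrCl ≈ 20 mL/min → bracket < 45 mL/min.
10% of 400 mg = 40 mg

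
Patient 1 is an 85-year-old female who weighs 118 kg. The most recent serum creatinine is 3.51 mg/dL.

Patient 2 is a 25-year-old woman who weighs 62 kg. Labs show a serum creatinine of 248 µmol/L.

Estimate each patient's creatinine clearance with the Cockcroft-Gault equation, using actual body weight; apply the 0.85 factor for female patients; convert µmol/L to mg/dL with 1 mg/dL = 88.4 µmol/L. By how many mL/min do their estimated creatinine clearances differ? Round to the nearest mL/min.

Patient 1: CrCl = (140 − 85) × 118 / (72 × 3.51) × 0.85 = 6490.0 / 252.72 × 0.85 ≈ 21.8 mL/min
Patient 2: SCr = 248 / 88.4 = 2.805 mg/dL
Patient 2: CrCl = (140 − 25) × 62 / (72 × 2.805) × 0.85 = 7130.0 / 201.96 × 0.85 ≈ 30.0 mL/min
|21.8 − 30.0| = 8.2 mL/min

8 mL/min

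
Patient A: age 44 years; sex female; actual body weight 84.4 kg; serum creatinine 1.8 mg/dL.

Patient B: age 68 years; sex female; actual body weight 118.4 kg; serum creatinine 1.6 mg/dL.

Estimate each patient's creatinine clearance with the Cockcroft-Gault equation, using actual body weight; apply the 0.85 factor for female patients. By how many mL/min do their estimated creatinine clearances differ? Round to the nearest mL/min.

Patient A: CrCl = (140 − 44) × 84.4 / (72 × 1.8) × 0.85 = 8102.4 / 129.60 × 0.85 ≈ 53.1 mL/min
Patient B: CrCl = (140 − 68) × 118.4 / (72 × 1.6) × 0.85 = 8524.8 / 115.20 × 0.85 ≈ 62.9 mL/min
|53.1 − 62.9| = 9.8 mL/min

10 mL/min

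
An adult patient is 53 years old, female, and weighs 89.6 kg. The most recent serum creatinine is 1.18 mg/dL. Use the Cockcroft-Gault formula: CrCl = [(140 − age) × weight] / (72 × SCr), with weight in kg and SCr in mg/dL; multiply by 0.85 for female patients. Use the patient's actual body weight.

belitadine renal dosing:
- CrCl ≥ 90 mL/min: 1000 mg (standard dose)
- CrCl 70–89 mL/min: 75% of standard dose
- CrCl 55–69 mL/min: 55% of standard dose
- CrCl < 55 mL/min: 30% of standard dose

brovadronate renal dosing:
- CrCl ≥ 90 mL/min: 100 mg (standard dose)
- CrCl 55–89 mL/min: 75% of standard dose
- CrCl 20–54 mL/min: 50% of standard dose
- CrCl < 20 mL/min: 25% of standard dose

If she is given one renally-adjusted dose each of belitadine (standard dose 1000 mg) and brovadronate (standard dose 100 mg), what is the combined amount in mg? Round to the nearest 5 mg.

CrCl = (140 − 53) × 89.6 / (72 × 1.18) × 0.85 = 7795.2 / 84.96 × 0.85 ≈ 78.0 mL/min
CrCl ≈ 78 mL/min.
belitadine: 70–89 mL/min → 75% of 1000 mg = 750 mg.
brovadronate: 55–89 mL/min → 75% of 100 mg = 75 mg.
Total = 750 + 75 = 825 mg.

825 mg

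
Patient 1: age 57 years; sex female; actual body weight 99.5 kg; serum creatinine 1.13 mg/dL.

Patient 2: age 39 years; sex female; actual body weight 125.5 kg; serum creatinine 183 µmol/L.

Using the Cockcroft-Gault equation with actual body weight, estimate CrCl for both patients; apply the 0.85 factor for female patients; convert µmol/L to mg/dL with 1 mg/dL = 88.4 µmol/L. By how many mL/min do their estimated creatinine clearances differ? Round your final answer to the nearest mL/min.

Patient 1: CrCl = (140 − 57) × 99.5 / (72 × 1.13) × 0.85 = 8258.5 / 81.36 × 0.85 ≈ 86.3 mL/min
Patient 2: SCr = 183 / 88.4 = 2.07 mg/dL
Patient 2: CrCl = (140 − 39) × 125.5 / (72 × 2.07) × 0.85 = 12675.5 / 149.04 × 0.85 ≈ 72.3 mL/min
|86.3 − 72.3| = 14.0 mL/min

14 mL/min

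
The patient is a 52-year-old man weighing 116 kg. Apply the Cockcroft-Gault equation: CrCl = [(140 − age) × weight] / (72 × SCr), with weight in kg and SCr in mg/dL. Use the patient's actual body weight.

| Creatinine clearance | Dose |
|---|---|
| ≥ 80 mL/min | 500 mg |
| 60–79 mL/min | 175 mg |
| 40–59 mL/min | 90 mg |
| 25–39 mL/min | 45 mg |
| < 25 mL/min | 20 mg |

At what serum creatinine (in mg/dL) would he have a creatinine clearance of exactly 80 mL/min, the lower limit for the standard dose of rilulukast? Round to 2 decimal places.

1.77 mg/dL

Standard dose requires CrCl ≥ 80 mL/min.
Set (140 − 52) × 116 / (72 × SCr) = 80
SCr = (140 − 52) × 116 / (72 × 80) = 1.772 mg/dL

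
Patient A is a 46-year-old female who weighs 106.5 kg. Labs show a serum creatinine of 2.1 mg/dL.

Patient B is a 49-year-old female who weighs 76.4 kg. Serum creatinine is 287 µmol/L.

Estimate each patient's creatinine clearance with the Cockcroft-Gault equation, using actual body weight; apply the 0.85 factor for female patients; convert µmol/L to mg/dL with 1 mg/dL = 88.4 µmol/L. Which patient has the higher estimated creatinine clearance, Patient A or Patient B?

Patient A

Patient A: CrCl = (140 − 46) × 106.5 / (72 × 2.1) × 0.85 = 10011.0 / 151.20 × 0.85 ≈ 56.3 mL/min
Patient B: SCr = 287 / 88.4 = 3.247 mg/dL
Patient B: CrCl = (140 − 49) × 76.4 / (72 × 3.247) × 0.85 = 6952.4 / 233.78 × 0.85 ≈ 25.3 mL/min
56.3 vs 25.3 mL/min → Patient A is higher.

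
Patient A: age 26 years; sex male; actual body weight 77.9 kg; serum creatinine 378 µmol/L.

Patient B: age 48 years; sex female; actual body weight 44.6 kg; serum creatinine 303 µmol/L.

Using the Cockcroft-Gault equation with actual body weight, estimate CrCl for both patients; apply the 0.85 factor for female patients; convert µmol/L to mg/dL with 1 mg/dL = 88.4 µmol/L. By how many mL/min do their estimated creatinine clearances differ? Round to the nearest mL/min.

Patient A: SCr = 378 / 88.4 = 4.276 mg/dL
Patient A: CrCl = (140 − 26) × 77.9 / (72 × 4.276) = 8880.6 / 307.87 ≈ 28.8 mL/min
Patient B: SCr = 303 / 88.4 = 3.428 mg/dL
Patient B: CrCl = (140 − 48) × 44.6 / (72 × 3.428) × 0.85 = 4103.2 / 246.82 × 0.85 ≈ 14.1 mL/min
|28.8 − 14.1| = 14.7 mL/min

15 mL/min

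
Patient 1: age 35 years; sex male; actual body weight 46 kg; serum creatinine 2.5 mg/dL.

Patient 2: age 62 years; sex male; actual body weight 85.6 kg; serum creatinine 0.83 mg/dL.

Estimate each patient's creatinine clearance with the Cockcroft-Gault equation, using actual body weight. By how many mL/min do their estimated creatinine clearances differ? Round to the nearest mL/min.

85 mL/min

Patient 1: CrCl = (140 − 35) × 46 / (72 × 2.5) = 4830.0 / 180.00 ≈ 26.8 mL/min
Patient 2: CrCl = (140 − 62) × 85.6 / (72 × 0.83) = 6676.8 / 59.76 ≈ 111.7 mL/min
|26.8 − 111.7| = 84.9 mL/min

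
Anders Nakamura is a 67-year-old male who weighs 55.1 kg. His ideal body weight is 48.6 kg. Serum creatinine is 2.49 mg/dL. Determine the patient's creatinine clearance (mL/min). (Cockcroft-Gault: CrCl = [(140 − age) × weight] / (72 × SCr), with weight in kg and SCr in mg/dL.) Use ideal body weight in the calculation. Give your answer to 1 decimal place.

19.8 mL/min

CrCl = (140 − 67) × 48.6 / (72 × 2.49) = 3547.8 / 179.28 ≈ 19.8 mL/min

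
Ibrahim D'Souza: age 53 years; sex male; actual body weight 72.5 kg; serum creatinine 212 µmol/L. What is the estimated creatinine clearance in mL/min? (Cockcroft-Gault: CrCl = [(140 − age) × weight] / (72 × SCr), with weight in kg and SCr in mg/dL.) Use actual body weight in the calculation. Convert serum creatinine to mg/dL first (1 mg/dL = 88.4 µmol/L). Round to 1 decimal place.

SCr = 212 / 88.4 = 2.398 mg/dL
CrCl = (140 − 53) × 72.5 / (72 × 2.398) = 6307.5 / 172.66 ≈ 36.5 mL/min

36.5 mL/min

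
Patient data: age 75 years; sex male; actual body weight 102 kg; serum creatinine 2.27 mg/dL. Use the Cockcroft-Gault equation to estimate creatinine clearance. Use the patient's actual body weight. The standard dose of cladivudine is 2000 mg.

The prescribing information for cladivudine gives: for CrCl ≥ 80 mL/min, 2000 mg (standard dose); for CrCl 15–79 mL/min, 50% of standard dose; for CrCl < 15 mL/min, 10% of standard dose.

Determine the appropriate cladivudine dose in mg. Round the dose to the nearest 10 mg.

1000 mg

CrCl = (140 − 75) × 102 / (72 × 2.27) = 6630.0 / 163.44 ≈ 40.6 mL/min
CrCl ≈ 41 mL/min → bracket 15–79 mL/min.
50% of 2000 mg = 1000 mg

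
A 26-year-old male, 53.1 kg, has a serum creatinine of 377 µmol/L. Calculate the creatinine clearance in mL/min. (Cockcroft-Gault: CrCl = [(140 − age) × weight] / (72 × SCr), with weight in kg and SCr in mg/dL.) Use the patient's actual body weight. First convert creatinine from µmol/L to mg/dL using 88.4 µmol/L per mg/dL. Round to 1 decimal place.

19.7 mL/min

SCr = 377 / 88.4 = 4.265 mg/dL
CrCl = (140 − 26) × 53.1 / (72 × 4.265) = 6053.4 / 307.08 ≈ 19.7 mL/min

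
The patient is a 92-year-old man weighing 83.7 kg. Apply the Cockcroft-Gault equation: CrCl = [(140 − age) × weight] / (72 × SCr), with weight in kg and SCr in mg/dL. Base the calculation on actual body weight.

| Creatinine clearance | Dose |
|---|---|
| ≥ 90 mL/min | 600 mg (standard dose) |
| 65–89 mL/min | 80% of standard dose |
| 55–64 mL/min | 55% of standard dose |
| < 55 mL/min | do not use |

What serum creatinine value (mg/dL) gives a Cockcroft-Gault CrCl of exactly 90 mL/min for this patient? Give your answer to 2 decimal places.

0.62 mg/dL

Standard dose requires CrCl ≥ 90 mL/min.
Set (140 − 92) × 83.7 / (72 × SCr) = 90
SCr = (140 − 92) × 83.7 / (72 × 90) = 0.620 mg/dL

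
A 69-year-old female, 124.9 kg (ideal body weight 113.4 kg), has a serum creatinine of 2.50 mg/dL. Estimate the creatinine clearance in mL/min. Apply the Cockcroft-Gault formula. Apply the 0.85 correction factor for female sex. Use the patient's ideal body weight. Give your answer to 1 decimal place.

CrCl = (140 − 69) × 113.4 / (72 × 2.5) × 0.85 = 8051.4 / 180.00 × 0.85 ≈ 38.0 mL/min

38.0 mL/min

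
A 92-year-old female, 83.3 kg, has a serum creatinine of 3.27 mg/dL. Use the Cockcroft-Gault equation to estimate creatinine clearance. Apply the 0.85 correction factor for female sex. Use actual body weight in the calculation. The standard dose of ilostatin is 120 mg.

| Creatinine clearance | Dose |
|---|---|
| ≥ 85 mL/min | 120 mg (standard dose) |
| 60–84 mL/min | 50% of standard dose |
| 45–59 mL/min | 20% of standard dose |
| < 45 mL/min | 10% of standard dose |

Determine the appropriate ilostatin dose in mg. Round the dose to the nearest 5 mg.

CrCl = (140 − 92) × 83.3 / (72 × 3.27) × 0.85 = 3998.4 / 235.44 × 0.85 ≈ 14.4 mL/min
CrCl ≈ 14 mL/min → bracket < 45 mL/min.
10% of 120 mg = 12 mg → 10 mg

10 mg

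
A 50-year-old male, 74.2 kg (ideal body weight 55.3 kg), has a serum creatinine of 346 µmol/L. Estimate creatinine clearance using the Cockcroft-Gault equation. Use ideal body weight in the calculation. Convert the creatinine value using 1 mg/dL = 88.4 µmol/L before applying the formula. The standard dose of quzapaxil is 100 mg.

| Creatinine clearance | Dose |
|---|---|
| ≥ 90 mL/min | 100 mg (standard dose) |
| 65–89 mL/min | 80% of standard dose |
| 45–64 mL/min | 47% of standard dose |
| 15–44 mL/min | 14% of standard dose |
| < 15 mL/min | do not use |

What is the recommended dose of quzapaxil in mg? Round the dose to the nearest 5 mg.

15 mg

SCr = 346 / 88.4 = 3.914 mg/dL
CrCl = (140 − 50) × 55.3 / (72 × 3.914) = 4977.0 / 281.81 ≈ 17.7 mL/min
CrCl ≈ 18 mL/min → bracket 15–44 mL/min.
14% of 100 mg = 14 mg → 15 mg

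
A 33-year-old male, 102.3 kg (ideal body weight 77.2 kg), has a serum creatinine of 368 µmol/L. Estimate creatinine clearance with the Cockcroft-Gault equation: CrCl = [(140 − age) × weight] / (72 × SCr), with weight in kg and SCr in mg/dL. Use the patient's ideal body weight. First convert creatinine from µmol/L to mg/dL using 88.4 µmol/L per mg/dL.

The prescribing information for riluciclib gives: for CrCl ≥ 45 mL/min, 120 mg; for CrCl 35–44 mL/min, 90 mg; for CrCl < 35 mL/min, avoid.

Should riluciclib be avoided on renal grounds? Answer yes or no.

SCr = 368 / 88.4 = 4.163 mg/dL
CrCl = (140 − 33) × 77.2 / (72 × 4.163) = 8260.4 / 299.74 ≈ 27.6 mL/min
CrCl ≈ 28 mL/min, which is < 35 mL/min.

yes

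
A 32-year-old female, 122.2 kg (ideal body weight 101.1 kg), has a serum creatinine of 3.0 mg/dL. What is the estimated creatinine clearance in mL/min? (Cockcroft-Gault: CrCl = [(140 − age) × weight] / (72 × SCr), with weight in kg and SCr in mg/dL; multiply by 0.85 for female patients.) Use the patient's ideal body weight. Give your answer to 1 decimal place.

CrCl = (140 − 32) × 101.1 / (72 × 3) × 0.85 = 10918.8 / 216.00 × 0.85 ≈ 43.0 mL/min

43.0 mL/min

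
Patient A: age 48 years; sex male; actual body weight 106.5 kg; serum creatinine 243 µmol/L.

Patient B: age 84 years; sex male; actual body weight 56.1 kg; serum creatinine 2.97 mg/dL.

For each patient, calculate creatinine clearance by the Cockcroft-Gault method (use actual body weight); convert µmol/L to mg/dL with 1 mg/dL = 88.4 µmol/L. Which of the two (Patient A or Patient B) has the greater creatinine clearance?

Patient A

Patient A: SCr = 243 / 88.4 = 2.749 mg/dL
Patient A: CrCl = (140 − 48) × 106.5 / (72 × 2.749) = 9798.0 / 197.93 ≈ 49.5 mL/min
Patient B: CrCl = (140 − 84) × 56.1 / (72 × 2.97) = 3141.6 / 213.84 ≈ 14.7 mL/min
49.5 vs 14.7 mL/min → Patient A is higher.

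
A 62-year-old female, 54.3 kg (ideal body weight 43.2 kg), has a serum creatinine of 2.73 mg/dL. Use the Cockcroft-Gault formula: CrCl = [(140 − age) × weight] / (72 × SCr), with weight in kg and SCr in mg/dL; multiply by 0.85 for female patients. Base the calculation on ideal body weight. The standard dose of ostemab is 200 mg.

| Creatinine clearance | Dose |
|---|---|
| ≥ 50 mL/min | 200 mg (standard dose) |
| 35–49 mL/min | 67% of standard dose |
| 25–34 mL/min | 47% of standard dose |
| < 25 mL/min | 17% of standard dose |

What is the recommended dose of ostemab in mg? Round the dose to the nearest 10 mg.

CrCl = (140 − 62) × 43.2 / (72 × 2.73) × 0.85 = 3369.6 / 196.56 × 0.85 ≈ 14.6 mL/min
CrCl ≈ 15 mL/min → bracket < 25 mL/min.
17% of 200 mg = 34 mg → 30 mg

30 mg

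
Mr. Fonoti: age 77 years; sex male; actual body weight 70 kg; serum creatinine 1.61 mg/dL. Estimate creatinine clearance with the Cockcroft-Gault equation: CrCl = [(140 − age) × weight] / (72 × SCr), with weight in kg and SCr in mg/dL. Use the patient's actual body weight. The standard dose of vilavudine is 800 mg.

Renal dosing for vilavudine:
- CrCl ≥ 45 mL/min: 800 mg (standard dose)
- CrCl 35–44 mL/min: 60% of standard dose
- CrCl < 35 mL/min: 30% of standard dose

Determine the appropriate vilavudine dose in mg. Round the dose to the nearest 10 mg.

480 mg

CrCl = (140 − 77) × 70 / (72 × 1.61) = 4410.0 / 115.92 ≈ 38.0 mL/min
CrCl ≈ 38 mL/min → bracket 35–44 mL/min.
60% of 800 mg = 480 mg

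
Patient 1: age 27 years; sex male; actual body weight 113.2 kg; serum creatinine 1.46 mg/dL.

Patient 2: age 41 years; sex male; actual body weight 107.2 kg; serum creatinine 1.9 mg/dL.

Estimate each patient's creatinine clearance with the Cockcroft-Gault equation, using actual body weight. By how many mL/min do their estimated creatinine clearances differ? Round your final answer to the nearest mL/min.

Patient 1: CrCl = (140 − 27) × 113.2 / (72 × 1.46) = 12791.6 / 105.12 ≈ 121.7 mL/min
Patient 2: CrCl = (140 − 41) × 107.2 / (72 × 1.9) = 10612.8 / 136.80 ≈ 77.6 mL/min
|121.7 − 77.6| = 44.1 mL/min

44 mL/min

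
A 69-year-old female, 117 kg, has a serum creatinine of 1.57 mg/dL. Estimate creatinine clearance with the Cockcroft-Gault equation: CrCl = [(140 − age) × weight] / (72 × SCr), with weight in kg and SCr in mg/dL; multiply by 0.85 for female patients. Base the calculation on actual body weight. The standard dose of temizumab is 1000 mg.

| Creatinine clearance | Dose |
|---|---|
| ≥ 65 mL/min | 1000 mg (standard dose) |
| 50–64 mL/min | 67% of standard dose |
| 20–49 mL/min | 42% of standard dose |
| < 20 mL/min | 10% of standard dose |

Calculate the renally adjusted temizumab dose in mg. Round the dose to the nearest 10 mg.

670 mg

CrCl = (140 − 69) × 117 / (72 × 1.57) × 0.85 = 8307.0 / 113.04 × 0.85 ≈ 62.5 mL/min
CrCl ≈ 62 mL/min → bracket 50–64 mL/min.
67% of 1000 mg = 670 mg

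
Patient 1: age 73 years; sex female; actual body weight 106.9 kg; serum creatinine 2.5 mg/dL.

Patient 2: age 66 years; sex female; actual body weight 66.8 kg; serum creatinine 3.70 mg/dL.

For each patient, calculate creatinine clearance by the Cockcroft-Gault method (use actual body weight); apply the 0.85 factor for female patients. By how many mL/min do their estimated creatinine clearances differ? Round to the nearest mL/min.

18 mL/min

Patient 1: CrCl = (140 − 73) × 106.9 / (72 × 2.5) × 0.85 = 7162.3 / 180.00 × 0.85 ≈ 33.8 mL/min
Patient 2: CrCl = (140 − 66) × 66.8 / (72 × 3.7) × 0.85 = 4943.2 / 266.40 × 0.85 ≈ 15.8 mL/min
|33.8 − 15.8| = 18.0 mL/min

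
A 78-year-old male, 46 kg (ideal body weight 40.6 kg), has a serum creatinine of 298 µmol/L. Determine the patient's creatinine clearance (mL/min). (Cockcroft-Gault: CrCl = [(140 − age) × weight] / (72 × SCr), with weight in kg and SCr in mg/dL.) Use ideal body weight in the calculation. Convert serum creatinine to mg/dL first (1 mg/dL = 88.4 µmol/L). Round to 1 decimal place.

SCr = 298 / 88.4 = 3.371 mg/dL
CrCl = (140 − 78) × 40.6 / (72 × 3.371) = 2517.2 / 242.71 ≈ 10.4 mL/min

10.4 mL/min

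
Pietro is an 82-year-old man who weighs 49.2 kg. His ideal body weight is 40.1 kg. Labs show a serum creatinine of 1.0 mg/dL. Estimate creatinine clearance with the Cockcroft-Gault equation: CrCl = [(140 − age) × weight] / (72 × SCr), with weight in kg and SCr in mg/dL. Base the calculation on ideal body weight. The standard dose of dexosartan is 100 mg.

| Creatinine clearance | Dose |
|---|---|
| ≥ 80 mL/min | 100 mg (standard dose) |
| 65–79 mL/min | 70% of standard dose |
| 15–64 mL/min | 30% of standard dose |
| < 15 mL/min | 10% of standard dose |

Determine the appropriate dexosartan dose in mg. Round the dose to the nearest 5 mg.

CrCl = (140 − 82) × 40.1 / (72 × 1) = 2325.8 / 72.00 ≈ 32.3 mL/min
CrCl ≈ 32 mL/min → bracket 15–64 mL/min.
30% of 100 mg = 30 mg

30 mg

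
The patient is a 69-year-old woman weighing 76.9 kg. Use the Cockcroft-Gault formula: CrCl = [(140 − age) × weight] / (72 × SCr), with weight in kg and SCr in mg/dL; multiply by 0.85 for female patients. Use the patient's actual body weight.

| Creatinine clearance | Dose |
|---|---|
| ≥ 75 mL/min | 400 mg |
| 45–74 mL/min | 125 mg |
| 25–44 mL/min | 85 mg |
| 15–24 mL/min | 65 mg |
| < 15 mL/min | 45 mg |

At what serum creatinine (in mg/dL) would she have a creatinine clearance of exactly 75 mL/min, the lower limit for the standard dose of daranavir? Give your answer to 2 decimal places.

Standard dose requires CrCl ≥ 75 mL/min.
Set (140 − 69) × 76.9 × 0.85 / (72 × SCr) = 75
SCr = (140 − 69) × 76.9 × 0.85 / (72 × 75) = 0.859 mg/dL

0.86 mg/dL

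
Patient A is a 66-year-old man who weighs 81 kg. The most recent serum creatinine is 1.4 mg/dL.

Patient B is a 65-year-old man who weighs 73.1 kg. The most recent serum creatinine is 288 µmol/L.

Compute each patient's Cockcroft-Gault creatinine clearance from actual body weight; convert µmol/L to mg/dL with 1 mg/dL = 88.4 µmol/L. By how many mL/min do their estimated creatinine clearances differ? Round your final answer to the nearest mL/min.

36 mL/min

Patient A: CrCl = (140 − 66) × 81 / (72 × 1.4) = 5994.0 / 100.80 ≈ 59.5 mL/min
Patient B: SCr = 288 / 88.4 = 3.258 mg/dL
Patient B: CrCl = (140 − 65) × 73.1 / (72 × 3.258) = 5482.5 / 234.58 ≈ 23.4 mL/min
|59.5 − 23.4| = 36.1 mL/min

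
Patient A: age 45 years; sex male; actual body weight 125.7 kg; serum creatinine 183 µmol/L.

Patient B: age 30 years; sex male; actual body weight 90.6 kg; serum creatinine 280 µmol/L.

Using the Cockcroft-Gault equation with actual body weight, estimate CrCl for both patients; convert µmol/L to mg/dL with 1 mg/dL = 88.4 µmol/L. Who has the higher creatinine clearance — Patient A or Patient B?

Patient A

Patient A: SCr = 183 / 88.4 = 2.07 mg/dL
Patient A: CrCl = (140 − 45) × 125.7 / (72 × 2.07) = 11941.5 / 149.04 ≈ 80.1 mL/min
Patient B: SCr = 280 / 88.4 = 3.167 mg/dL
Patient B: CrCl = (140 − 30) × 90.6 / (72 × 3.167) = 9966.0 / 228.02 ≈ 43.7 mL/min
80.1 vs 43.7 mL/min → Patient A is higher.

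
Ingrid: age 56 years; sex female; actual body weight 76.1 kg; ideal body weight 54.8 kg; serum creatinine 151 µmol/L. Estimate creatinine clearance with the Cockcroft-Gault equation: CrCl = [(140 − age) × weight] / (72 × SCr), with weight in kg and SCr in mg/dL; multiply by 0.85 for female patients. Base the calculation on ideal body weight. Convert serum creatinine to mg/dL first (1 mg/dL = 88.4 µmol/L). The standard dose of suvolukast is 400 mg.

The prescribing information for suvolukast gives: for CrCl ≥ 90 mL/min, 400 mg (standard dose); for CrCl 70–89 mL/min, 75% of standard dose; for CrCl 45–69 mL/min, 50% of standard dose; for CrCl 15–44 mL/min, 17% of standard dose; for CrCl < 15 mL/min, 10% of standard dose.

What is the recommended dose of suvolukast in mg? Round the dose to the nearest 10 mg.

SCr = 151 / 88.4 = 1.708 mg/dL
CrCl = (140 − 56) × 54.8 / (72 × 1.708) × 0.85 = 4603.2 / 122.98 × 0.85 ≈ 31.8 mL/min
CrCl ≈ 32 mL/min → bracket 15–44 mL/min.
17% of 400 mg = 68 mg → 70 mg

70 mg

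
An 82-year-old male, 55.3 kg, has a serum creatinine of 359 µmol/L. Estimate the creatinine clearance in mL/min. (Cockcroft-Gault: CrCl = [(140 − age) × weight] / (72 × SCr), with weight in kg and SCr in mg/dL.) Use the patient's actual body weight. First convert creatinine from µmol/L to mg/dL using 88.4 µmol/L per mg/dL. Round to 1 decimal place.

SCr = 359 / 88.4 = 4.061 mg/dL
CrCl = (140 − 82) × 55.3 / (72 × 4.061) = 3207.4 / 292.39 ≈ 11.0 mL/min

11.0 mL/min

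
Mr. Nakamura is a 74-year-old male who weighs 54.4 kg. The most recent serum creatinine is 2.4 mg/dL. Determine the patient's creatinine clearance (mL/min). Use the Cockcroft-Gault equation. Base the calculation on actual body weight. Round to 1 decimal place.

CrCl = (140 − 74) × 54.4 / (72 × 2.4) = 3590.4 / 172.80 ≈ 20.8 mL/min

20.8 mL/min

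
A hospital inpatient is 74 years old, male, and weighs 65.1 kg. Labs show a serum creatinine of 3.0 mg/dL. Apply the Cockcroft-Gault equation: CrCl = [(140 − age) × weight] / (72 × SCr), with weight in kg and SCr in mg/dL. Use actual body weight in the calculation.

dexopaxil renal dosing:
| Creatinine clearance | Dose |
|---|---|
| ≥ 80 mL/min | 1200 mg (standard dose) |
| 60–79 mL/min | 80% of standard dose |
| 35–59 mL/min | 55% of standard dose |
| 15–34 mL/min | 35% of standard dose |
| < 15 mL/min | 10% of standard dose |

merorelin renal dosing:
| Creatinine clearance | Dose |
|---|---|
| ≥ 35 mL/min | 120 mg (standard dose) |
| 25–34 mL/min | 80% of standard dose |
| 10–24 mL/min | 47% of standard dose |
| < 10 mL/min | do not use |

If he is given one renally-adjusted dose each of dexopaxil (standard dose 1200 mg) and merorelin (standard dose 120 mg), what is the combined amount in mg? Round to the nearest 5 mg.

CrCl = (140 − 74) × 65.1 / (72 × 3) = 4296.6 / 216.00 ≈ 19.9 mL/min
CrCl ≈ 20 mL/min.
dexopaxil: 15–34 mL/min → 35% of 1200 mg = 420 mg.
merorelin: 10–24 mL/min → 47% of 120 mg = 56.4 mg.
Total = 420 + 56.4 = 476.4 mg.

475 mg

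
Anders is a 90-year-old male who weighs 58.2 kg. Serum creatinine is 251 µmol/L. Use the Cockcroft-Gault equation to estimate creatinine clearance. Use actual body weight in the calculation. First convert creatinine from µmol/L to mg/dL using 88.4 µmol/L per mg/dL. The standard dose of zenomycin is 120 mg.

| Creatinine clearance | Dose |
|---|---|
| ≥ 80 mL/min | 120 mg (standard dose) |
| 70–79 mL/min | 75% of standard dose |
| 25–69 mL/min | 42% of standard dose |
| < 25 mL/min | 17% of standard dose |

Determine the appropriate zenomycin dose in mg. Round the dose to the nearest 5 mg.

20 mg

SCr = 251 / 88.4 = 2.839 mg/dL
CrCl = (140 − 90) × 58.2 / (72 × 2.839) = 2910.0 / 204.41 ≈ 14.2 mL/min
CrCl ≈ 14 mL/min → bracket < 25 mL/min.
17% of 120 mg = 20.4 mg → 20 mg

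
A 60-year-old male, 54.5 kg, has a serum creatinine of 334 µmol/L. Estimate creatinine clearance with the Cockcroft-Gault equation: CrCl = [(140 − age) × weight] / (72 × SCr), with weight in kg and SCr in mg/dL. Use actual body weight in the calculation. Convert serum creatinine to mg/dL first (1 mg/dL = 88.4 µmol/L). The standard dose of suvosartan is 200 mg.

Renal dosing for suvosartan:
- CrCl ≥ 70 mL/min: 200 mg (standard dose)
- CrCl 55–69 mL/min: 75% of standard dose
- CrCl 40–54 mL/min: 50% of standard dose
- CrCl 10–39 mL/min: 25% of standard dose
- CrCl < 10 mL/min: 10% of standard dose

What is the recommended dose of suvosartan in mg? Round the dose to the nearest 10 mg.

50 mg

SCr = 334 / 88.4 = 3.778 mg/dL
CrCl = (140 − 60) × 54.5 / (72 × 3.778) = 4360.0 / 272.02 ≈ 16.0 mL/min
CrCl ≈ 16 mL/min → bracket 10–39 mL/min.
25% of 200 mg = 50 mg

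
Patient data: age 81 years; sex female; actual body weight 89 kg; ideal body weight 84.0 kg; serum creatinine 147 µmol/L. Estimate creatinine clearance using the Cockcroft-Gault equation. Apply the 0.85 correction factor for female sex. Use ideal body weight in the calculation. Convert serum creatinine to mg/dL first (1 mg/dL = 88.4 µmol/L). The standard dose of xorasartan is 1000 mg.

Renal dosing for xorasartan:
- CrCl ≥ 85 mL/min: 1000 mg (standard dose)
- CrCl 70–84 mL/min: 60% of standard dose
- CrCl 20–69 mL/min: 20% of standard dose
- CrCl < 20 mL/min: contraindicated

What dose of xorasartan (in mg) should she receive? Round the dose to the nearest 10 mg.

200 mg

SCr = 147 / 88.4 = 1.663 mg/dL
CrCl = (140 − 81) × 84 / (72 × 1.663) × 0.85 = 4956.0 / 119.74 × 0.85 ≈ 35.2 mL/min
CrCl ≈ 35 mL/min → bracket 20–69 mL/min.
20% of 1000 mg = 200 mg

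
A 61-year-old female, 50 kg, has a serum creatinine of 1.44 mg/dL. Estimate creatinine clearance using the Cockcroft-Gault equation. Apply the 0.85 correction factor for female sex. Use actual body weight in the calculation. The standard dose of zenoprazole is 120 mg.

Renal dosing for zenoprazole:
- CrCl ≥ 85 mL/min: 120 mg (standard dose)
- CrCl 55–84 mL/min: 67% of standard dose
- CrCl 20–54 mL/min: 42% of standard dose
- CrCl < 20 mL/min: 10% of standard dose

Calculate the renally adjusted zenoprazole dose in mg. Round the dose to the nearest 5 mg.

CrCl = (140 − 61) × 50 / (72 × 1.44) × 0.85 = 3950.0 / 103.68 × 0.85 ≈ 32.4 mL/min
CrCl ≈ 32 mL/min → bracket 20–54 mL/min.
42% of 120 mg = 50.4 mg → 50 mg

50 mg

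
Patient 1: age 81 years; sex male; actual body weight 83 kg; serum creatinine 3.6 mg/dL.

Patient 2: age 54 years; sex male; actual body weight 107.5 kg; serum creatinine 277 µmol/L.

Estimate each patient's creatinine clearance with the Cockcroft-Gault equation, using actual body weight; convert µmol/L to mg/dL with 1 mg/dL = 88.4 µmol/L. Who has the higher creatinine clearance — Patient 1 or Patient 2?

Patient 2

Patient 1: CrCl = (140 − 81) × 83 / (72 × 3.6) = 4897.0 / 259.20 ≈ 18.9 mL/min
Patient 2: SCr = 277 / 88.4 = 3.133 mg/dL
Patient 2: CrCl = (140 − 54) × 107.5 / (72 × 3.133) = 9245.0 / 225.58 ≈ 41.0 mL/min
18.9 vs 41.0 mL/min → Patient 2 is higher.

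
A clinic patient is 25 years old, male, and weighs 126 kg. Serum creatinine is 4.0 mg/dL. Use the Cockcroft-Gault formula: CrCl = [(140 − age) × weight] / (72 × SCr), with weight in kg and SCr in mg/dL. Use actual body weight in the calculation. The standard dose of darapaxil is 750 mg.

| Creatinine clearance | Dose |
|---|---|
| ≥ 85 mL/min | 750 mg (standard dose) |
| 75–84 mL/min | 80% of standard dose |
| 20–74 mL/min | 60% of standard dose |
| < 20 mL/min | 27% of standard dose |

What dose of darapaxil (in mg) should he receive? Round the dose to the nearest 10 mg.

CrCl = (140 − 25) × 126 / (72 × 4) = 14490.0 / 288.00 ≈ 50.3 mL/min
CrCl ≈ 50 mL/min → bracket 20–74 mL/min.
60% of 750 mg = 450 mg

450 mg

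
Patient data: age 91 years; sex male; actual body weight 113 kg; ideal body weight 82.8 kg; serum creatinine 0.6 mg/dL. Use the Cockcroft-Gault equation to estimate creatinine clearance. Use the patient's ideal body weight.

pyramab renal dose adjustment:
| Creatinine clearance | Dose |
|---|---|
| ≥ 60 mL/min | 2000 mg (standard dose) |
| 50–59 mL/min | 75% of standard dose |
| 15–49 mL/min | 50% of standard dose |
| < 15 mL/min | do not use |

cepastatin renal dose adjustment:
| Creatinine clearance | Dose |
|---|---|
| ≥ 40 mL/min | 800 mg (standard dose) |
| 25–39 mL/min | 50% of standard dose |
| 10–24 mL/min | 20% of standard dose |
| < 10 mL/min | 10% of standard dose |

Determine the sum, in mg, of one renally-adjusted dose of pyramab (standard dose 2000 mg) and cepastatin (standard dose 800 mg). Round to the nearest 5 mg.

CrCl = (140 − 91) × 82.8 / (72 × 0.6) = 4057.2 / 43.20 ≈ 93.9 mL/min
CrCl ≈ 94 mL/min.
pyramab: ≥ 60 mL/min → 100% of 2000 mg = 2000 mg.
cepastatin: ≥ 40 mL/min → 100% of 800 mg = 800 mg.
Total = 2000 + 800 = 2800 mg.

2800 mg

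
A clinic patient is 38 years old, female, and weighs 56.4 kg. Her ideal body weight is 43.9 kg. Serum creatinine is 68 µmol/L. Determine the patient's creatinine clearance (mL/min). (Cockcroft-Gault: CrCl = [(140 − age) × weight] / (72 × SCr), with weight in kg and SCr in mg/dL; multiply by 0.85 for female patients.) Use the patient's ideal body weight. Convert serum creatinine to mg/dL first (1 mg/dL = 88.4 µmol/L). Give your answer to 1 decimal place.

SCr = 68 / 88.4 = 0.769 mg/dL
CrCl = (140 − 38) × 43.9 / (72 × 0.769) × 0.85 = 4477.8 / 55.37 × 0.85 ≈ 68.7 mL/min

68.7 mL/min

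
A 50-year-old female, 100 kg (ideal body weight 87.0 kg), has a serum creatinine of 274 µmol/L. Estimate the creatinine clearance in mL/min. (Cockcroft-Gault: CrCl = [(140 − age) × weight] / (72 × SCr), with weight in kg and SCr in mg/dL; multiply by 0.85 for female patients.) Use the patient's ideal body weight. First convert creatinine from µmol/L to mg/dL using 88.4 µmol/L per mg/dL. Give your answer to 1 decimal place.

SCr = 274 / 88.4 = 3.1 mg/dL
CrCl = (140 − 50) × 87 / (72 × 3.1) × 0.85 = 7830.0 / 223.20 × 0.85 ≈ 29.8 mL/min

29.8 mL/min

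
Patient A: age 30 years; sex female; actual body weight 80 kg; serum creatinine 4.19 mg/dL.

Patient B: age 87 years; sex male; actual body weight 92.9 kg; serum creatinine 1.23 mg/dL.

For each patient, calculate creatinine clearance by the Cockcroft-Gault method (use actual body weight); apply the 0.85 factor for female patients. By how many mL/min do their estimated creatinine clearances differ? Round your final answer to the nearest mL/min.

31 mL/min

Patient A: CrCl = (140 − 30) × 80 / (72 × 4.19) × 0.85 = 8800.0 / 301.68 × 0.85 ≈ 24.8 mL/min
Patient B: CrCl = (140 − 87) × 92.9 / (72 × 1.23) = 4923.7 / 88.56 ≈ 55.6 mL/min
|24.8 − 55.6| = 30.8 mL/min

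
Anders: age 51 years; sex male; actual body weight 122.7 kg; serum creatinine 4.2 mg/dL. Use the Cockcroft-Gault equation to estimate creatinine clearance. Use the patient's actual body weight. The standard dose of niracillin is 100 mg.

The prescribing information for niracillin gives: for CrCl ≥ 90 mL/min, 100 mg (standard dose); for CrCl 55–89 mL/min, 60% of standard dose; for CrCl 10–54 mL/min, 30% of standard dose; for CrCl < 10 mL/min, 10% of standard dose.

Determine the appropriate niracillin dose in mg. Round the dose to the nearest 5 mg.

30 mg

CrCl = (140 − 51) × 122.7 / (72 × 4.2) = 10920.3 / 302.40 ≈ 36.1 mL/min
CrCl ≈ 36 mL/min → bracket 10–54 mL/min.
30% of 100 mg = 30 mg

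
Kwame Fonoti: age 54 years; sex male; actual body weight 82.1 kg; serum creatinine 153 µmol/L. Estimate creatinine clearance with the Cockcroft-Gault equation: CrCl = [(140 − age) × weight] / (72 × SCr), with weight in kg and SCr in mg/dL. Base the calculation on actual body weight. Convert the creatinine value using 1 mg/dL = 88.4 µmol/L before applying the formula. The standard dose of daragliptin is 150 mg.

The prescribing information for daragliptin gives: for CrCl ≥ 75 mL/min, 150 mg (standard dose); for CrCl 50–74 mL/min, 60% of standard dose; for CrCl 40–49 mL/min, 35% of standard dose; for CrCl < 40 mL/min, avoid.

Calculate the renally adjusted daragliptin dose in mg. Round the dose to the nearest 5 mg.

90 mg

SCr = 153 / 88.4 = 1.731 mg/dL
CrCl = (140 − 54) × 82.1 / (72 × 1.731) = 7060.6 / 124.63 ≈ 56.7 mL/min
CrCl ≈ 57 mL/min → bracket 50–74 mL/min.
60% of 150 mg = 90 mg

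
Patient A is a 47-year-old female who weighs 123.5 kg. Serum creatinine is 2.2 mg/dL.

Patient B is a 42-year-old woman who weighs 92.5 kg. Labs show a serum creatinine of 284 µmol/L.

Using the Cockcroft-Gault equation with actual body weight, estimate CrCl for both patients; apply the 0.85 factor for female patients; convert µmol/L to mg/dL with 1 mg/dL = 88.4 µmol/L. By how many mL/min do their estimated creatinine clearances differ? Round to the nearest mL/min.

28 mL/min

Patient A: CrCl = (140 − 47) × 123.5 / (72 × 2.2) × 0.85 = 11485.5 / 158.40 × 0.85 ≈ 61.6 mL/min
Patient B: SCr = 284 / 88.4 = 3.213 mg/dL
Patient B: CrCl = (140 − 42) × 92.5 / (72 × 3.213) × 0.85 = 9065.0 / 231.34 × 0.85 ≈ 33.3 mL/min
|61.6 − 33.3| = 28.3 mL/min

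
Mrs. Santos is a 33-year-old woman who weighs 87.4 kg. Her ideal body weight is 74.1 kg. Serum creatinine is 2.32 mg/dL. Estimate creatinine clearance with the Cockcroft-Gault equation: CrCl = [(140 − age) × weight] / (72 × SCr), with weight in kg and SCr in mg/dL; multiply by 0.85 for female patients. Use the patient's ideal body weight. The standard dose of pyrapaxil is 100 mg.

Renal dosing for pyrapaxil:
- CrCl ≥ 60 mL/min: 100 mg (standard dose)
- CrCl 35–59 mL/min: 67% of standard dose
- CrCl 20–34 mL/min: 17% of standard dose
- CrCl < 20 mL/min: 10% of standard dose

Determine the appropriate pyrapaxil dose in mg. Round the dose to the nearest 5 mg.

65 mg

CrCl = (140 − 33) × 74.1 / (72 × 2.32) × 0.85 = 7928.7 / 167.04 × 0.85 ≈ 40.3 mL/min
CrCl ≈ 40 mL/min → bracket 35–59 mL/min.
67% of 100 mg = 67 mg → 65 mg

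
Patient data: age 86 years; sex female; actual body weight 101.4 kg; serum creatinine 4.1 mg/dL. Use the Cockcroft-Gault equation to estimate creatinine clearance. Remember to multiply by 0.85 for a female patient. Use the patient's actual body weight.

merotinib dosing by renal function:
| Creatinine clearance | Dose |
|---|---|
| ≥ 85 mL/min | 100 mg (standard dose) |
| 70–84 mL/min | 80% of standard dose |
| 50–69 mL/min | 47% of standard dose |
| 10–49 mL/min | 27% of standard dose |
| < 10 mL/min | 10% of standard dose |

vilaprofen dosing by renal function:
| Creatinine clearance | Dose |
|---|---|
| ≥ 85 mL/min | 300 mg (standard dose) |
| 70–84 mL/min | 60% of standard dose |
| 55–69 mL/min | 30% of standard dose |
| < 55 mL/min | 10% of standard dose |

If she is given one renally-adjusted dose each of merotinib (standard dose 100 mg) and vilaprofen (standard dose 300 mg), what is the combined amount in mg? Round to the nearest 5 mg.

55 mg

CrCl = (140 − 86) × 101.4 / (72 × 4.1) × 0.85 = 5475.6 / 295.20 × 0.85 ≈ 15.8 mL/min
CrCl ≈ 16 mL/min.
merotinib: 10–49 mL/min → 27% of 100 mg = 27 mg.
vilaprofen: < 55 mL/min → 10% of 300 mg = 30 mg.
Total = 27 + 30 = 57 mg.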